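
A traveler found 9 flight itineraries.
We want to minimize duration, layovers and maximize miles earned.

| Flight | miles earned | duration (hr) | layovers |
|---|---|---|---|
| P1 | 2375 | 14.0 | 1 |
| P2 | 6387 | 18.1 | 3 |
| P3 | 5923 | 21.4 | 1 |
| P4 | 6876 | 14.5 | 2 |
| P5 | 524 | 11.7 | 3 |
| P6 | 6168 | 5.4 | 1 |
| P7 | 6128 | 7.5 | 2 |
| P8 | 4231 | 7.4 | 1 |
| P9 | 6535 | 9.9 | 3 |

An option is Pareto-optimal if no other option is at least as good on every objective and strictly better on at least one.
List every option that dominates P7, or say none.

P6

P6: miles earned 6168≥6128, duration 5.4≤7.5, layovers 1≤2 — dominates P7.
Others (P1, P2, P3, P4, P5, P8, P9) are each worse than P7 on at least one objective.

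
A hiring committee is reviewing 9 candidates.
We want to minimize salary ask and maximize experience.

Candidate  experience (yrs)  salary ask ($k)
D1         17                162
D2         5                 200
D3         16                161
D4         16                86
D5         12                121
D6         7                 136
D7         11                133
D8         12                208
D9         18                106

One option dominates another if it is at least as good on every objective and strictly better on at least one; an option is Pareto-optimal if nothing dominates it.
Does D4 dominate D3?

D4 vs D3: experience 16≥16, salary ask 86≤161 — D4 is at least as good on every objective with at least one strict improvement.

Yes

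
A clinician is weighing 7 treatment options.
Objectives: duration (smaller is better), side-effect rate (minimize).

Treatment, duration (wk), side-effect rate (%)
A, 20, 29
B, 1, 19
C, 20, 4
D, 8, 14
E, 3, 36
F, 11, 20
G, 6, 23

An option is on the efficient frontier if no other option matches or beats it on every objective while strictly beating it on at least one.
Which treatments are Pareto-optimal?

A: dominated by B (duration 1≤20, side-effect rate 19≤29).
B: not dominated (best duration).
C: not dominated (best side-effect rate).
D: not dominated.
E: dominated by B (duration 1≤3, side-effect rate 19≤36).
F: dominated by B (duration 1≤11, side-effect rate 19≤20).
G: dominated by B (duration 1≤6, side-effect rate 19≤23).

B, C, D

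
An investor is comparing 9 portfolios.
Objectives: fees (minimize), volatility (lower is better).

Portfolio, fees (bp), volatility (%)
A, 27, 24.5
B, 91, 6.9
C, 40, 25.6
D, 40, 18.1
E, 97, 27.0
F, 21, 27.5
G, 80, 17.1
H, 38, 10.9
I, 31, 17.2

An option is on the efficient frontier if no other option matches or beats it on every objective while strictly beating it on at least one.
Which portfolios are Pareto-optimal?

A: not dominated.
B: not dominated (best volatility).
C: dominated by A (fees 27≤40, volatility 24.5≤25.6).
D: dominated by H (fees 38≤40, volatility 10.9≤18.1).
E: dominated by A (fees 27≤97, volatility 24.5≤27.0).
F: not dominated (best fees).
G: dominated by H (fees 38≤80, volatility 10.9≤17.1).
H: not dominated.
I: not dominated.

A, B, F, H, I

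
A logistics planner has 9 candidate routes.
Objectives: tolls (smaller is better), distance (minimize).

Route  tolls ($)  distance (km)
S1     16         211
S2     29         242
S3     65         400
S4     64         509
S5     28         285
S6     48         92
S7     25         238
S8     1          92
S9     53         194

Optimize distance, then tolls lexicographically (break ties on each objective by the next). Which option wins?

S8

First minimize distance: best is 92, kept {S6, S8}.
Then minimize tolls: best is 1, kept {S8}.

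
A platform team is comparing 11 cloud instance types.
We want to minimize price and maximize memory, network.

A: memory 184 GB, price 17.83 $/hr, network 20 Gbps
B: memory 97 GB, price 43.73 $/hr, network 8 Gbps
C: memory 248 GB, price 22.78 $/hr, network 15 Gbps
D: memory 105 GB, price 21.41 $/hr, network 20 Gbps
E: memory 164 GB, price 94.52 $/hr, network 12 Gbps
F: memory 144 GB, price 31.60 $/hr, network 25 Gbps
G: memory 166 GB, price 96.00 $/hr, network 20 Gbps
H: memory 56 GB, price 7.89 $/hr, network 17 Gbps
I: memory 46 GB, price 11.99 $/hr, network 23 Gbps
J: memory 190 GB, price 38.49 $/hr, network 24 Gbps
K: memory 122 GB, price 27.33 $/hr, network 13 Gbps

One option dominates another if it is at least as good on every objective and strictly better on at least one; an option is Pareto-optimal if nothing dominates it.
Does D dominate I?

No

D vs I: D is worse on price (21.41 vs 11.99), so it does not dominate I.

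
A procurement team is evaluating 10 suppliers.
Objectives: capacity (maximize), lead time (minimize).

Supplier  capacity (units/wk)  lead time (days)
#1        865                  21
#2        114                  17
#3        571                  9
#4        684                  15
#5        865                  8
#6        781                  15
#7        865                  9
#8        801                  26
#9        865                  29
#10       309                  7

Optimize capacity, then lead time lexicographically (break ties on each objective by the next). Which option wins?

First maximize capacity: best is 865, kept {#1, #5, #7, #9}.
Then minimize lead time: best is 8, kept {#5}.

#5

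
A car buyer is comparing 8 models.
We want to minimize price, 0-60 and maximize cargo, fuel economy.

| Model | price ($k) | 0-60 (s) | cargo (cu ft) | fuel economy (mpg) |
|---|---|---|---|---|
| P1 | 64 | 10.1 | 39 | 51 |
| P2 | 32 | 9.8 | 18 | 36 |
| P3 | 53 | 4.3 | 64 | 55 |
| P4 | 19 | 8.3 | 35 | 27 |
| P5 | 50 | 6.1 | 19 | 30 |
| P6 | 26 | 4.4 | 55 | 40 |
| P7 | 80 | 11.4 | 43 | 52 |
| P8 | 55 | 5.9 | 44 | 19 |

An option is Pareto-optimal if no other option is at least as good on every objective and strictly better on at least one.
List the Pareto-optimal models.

P1: dominated by P3 (price 53≤64, 0-60 4.3≤10.1, cargo 64≥39, fuel economy 55≥51).
P2: dominated by P6 (price 26≤32, 0-60 4.4≤9.8, cargo 55≥18, fuel economy 40≥36).
P3: not dominated (best 0-60).
P4: not dominated (best price).
P5: dominated by P6 (price 26≤50, 0-60 4.4≤6.1, cargo 55≥19, fuel economy 40≥30).
P6: not dominated.
P7: dominated by P3 (price 53≤80, 0-60 4.3≤11.4, cargo 64≥43, fuel economy 55≥52).
P8: dominated by P3 (price 53≤55, 0-60 4.3≤5.9, cargo 64≥44, fuel economy 55≥19).

P3, P4, P6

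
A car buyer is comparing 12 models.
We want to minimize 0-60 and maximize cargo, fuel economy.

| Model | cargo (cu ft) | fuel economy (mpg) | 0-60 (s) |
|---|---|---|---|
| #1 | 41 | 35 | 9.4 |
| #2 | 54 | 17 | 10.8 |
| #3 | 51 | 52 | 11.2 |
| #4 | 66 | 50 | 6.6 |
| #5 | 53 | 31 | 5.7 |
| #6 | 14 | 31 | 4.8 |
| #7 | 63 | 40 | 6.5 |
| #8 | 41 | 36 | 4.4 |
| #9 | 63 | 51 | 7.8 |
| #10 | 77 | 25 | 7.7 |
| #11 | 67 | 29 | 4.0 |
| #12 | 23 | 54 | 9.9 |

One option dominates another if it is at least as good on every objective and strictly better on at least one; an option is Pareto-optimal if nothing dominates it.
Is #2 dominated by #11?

Yes

#11 vs #2: cargo 67≥54, fuel economy 29≥17, 0-60 4.0≤10.8 — #11 is at least as good on every objective with at least one strict improvement.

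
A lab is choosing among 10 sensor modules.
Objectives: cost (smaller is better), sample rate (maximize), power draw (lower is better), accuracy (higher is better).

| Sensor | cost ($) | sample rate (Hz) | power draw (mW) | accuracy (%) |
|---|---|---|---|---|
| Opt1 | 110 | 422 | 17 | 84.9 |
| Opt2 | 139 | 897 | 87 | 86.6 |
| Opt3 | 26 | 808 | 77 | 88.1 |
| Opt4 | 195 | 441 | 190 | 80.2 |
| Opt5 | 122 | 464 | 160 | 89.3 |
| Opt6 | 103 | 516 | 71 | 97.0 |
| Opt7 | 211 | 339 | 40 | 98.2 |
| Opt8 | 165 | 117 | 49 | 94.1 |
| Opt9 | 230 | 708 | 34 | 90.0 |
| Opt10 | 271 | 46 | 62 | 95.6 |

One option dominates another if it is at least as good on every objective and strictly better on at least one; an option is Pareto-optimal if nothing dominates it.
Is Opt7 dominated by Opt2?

Opt2 vs Opt7: Opt2 is worse on power draw (87 vs 40), so it does not dominate Opt7.

No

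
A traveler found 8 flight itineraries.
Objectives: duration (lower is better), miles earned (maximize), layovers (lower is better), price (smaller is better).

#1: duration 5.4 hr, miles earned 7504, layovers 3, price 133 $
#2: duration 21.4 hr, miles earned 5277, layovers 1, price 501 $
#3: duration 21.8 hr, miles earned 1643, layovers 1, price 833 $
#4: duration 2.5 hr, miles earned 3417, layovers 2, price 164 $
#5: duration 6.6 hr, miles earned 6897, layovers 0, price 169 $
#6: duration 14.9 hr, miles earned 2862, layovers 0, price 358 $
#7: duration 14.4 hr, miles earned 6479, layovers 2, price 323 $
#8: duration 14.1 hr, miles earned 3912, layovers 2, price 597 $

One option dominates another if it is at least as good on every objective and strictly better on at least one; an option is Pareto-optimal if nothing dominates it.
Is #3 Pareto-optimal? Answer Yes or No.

No

#2 vs #3: duration 21.4≤21.8, miles earned 5277≥1643, layovers 1≤1, price 501≤833 — #2 is at least as good on every objective and strictly better on at least one, so #2 dominates #3.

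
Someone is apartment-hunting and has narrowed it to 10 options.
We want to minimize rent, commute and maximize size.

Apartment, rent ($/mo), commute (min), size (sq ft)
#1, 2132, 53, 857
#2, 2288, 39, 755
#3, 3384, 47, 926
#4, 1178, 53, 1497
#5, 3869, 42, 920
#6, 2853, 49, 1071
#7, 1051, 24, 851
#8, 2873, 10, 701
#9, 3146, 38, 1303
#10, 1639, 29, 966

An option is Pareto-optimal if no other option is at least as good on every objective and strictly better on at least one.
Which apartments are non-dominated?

#4, #6, #7, #8, #9, #10

#1: dominated by #4 (rent 1178≤2132, commute 53≤53, size 1497≥857).
#2: dominated by #7 (rent 1051≤2288, commute 24≤39, size 851≥755).
#3: dominated by #9 (rent 3146≤3384, commute 38≤47, size 1303≥926).
#4: not dominated (best size).
#5: dominated by #9 (rent 3146≤3869, commute 38≤42, size 1303≥920).
#6: not dominated.
#7: not dominated (best rent).
#8: not dominated (best commute).
#9: not dominated.
#10: not dominated.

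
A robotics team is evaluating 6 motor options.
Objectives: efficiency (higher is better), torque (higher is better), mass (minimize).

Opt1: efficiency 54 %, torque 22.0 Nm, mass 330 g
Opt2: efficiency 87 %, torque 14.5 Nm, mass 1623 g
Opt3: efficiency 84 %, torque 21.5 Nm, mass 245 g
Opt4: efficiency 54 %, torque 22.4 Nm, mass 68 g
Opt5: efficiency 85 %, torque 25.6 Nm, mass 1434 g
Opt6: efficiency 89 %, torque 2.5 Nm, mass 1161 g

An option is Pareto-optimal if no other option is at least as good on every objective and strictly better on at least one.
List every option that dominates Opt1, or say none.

Opt4: efficiency 54≥54, torque 22.4≥22.0, mass 68≤330 — dominates Opt1.
Others (Opt2, Opt3, Opt5, Opt6) are each worse than Opt1 on at least one objective.

Opt4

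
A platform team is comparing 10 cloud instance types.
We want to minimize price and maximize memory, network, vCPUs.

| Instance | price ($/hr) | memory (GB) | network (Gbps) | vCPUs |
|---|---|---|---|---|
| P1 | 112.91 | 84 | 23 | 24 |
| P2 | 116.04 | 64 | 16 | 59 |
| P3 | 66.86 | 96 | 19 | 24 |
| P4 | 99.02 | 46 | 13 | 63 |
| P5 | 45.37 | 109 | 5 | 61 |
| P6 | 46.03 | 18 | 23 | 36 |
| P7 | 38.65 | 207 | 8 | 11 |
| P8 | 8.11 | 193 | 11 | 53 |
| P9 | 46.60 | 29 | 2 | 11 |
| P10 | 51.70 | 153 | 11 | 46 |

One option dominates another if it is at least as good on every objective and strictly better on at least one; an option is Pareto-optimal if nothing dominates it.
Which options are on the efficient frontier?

P1: not dominated.
P2: not dominated.
P3: not dominated.
P4: not dominated (best vCPUs).
P5: not dominated.
P6: not dominated.
P7: not dominated (best memory).
P8: not dominated (best price).
P9: dominated by P5 (price 45.37≤46.60, memory 109≥29, network 5≥2, vCPUs 61≥11).
P10: dominated by P8 (price 8.11≤51.70, memory 193≥153, network 11≥11, vCPUs 53≥46).

P1, P2, P3, P4, P5, P6, P7, P8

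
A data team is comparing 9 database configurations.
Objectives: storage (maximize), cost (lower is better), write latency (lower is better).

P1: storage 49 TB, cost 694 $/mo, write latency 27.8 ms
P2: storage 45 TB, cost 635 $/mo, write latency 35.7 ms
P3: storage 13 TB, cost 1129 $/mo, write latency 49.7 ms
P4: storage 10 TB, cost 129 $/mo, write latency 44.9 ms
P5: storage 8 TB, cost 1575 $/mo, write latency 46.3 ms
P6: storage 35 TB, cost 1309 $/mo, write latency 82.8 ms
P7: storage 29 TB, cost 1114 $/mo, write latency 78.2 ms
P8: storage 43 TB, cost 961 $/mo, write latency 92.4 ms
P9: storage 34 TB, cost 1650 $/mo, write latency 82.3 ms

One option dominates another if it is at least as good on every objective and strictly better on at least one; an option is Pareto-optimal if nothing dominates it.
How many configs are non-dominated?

3

P1: not dominated (best storage).
P2: not dominated.
P3: dominated by P1 (storage 49≥13, cost 694≤1129, write latency 27.8≤49.7).
P4: not dominated (best cost).
P5: dominated by P1 (storage 49≥8, cost 694≤1575, write latency 27.8≤46.3).
P6: dominated by P1 (storage 49≥35, cost 694≤1309, write latency 27.8≤82.8).
P7: dominated by P1 (storage 49≥29, cost 694≤1114, write latency 27.8≤78.2).
P8: dominated by P1 (storage 49≥43, cost 694≤961, write latency 27.8≤92.4).
P9: dominated by P1 (storage 49≥34, cost 694≤1650, write latency 27.8≤82.3).
Pareto-optimal: P1, P2, P4 → 3.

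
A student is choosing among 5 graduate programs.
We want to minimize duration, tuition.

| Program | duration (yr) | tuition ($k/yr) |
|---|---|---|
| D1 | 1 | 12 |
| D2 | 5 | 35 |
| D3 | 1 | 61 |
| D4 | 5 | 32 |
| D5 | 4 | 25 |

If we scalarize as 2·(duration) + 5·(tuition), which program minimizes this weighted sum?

D1: 2·1 + 5·12 = 62
D2: 2·5 + 5·35 = 185
D3: 2·1 + 5·61 = 307
D4: 2·5 + 5·32 = 170
D5: 2·4 + 5·25 = 133
Lowest: D1 at 62.

D1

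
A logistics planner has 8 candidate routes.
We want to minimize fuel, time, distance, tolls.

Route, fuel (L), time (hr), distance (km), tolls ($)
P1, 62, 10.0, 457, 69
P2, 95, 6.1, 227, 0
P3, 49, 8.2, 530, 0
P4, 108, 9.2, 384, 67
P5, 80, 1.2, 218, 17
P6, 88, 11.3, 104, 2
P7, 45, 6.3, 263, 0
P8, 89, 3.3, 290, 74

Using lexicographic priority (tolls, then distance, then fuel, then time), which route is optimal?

First minimize tolls: best is 0, kept {P2, P3, P7}.
Then minimize distance: best is 227, kept {P2}.

P2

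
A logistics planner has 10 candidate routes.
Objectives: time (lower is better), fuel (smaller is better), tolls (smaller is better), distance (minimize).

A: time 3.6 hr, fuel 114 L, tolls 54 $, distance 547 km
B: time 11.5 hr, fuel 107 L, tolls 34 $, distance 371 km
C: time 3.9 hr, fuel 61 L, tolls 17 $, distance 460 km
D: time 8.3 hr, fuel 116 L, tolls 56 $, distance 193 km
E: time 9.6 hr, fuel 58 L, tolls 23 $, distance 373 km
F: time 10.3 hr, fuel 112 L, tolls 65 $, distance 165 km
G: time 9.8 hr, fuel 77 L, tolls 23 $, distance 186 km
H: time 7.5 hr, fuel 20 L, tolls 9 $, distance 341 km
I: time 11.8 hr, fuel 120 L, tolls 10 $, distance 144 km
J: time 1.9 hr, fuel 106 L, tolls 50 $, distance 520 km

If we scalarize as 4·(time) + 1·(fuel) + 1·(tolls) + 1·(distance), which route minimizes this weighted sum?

A: 4·3.6 + 1·114 + 1·54 + 1·547 = 729.4
B: 4·11.5 + 1·107 + 1·34 + 1·371 = 558.0
C: 4·3.9 + 1·61 + 1·17 + 1·460 = 553.6
D: 4·8.3 + 1·116 + 1·56 + 1·193 = 398.2
E: 4·9.6 + 1·58 + 1·23 + 1·373 = 492.4
F: 4·10.3 + 1·112 + 1·65 + 1·165 = 383.2
G: 4·9.8 + 1·77 + 1·23 + 1·186 = 325.2
H: 4·7.5 + 1·20 + 1·9 + 1·341 = 400.0
I: 4·11.8 + 1·120 + 1·10 + 1·144 = 321.2
J: 4·1.9 + 1·106 + 1·50 + 1·520 = 683.6
Lowest: I at 321.2.

I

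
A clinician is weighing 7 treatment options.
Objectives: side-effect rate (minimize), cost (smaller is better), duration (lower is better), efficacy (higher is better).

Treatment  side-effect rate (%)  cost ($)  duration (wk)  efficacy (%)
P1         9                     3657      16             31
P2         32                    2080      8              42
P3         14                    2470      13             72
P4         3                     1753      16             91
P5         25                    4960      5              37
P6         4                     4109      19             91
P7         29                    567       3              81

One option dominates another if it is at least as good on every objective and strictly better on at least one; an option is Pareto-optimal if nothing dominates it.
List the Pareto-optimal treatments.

P3, P4, P5, P7

P1: dominated by P4 (side-effect rate 3≤9, cost 1753≤3657, duration 16≤16, efficacy 91≥31).
P2: dominated by P7 (side-effect rate 29≤32, cost 567≤2080, duration 3≤8, efficacy 81≥42).
P3: not dominated.
P4: not dominated (best side-effect rate).
P5: not dominated.
P6: dominated by P4 (side-effect rate 3≤4, cost 1753≤4109, duration 16≤19, efficacy 91≥91).
P7: not dominated (best cost).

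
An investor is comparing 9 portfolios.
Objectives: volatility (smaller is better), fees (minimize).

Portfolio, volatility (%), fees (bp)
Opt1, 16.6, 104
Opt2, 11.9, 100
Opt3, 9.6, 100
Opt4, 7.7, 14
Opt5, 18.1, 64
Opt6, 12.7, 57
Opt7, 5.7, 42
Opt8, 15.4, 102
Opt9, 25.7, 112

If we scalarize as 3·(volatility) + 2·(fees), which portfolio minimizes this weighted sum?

Opt4

Opt1: 3·16.6 + 2·104 = 257.8
Opt2: 3·11.9 + 2·100 = 235.7
Opt3: 3·9.6 + 2·100 = 228.8
Opt4: 3·7.7 + 2·14 = 51.1
Opt5: 3·18.1 + 2·64 = 182.3
Opt6: 3·12.7 + 2·57 = 152.1
Opt7: 3·5.7 + 2·42 = 101.1
Opt8: 3·15.4 + 2·102 = 250.2
Opt9: 3·25.7 + 2·112 = 301.1
Lowest: Opt4 at 51.1.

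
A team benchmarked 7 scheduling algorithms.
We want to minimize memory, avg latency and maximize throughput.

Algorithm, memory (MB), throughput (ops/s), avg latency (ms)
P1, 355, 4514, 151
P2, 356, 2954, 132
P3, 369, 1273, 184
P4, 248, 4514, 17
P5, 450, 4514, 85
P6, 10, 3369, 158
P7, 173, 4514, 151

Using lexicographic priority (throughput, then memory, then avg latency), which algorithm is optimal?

P7

First maximize throughput: best is 4514, kept {P1, P4, P5, P7}.
Then minimize memory: best is 173, kept {P7}.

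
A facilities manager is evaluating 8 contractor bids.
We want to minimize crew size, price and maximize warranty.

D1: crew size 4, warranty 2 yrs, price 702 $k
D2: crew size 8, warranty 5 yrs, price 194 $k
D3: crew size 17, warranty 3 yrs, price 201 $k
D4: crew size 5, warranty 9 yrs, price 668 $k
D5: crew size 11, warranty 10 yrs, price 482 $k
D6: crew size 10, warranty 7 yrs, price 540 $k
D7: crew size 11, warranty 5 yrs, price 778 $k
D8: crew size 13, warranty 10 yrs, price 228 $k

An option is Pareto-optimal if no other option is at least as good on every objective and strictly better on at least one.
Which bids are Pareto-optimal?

D1, D2, D4, D5, D6, D8

D1: not dominated (best crew size).
D2: not dominated (best price).
D3: dominated by D2 (crew size 8≤17, warranty 5≥3, price 194≤201).
D4: not dominated.
D5: not dominated.
D6: not dominated.
D7: dominated by D2 (crew size 8≤11, warranty 5≥5, price 194≤778).
D8: not dominated.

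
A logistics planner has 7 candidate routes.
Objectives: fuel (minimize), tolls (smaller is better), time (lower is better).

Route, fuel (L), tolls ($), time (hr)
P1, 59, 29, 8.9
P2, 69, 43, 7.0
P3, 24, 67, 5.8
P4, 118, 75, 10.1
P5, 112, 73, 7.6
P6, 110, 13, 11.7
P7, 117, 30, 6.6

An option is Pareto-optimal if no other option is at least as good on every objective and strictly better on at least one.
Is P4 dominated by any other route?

P1 vs P4: fuel 59≤118, tolls 29≤75, time 8.9≤10.1 — P1 is at least as good on every objective and strictly better on at least one, so P1 dominates P4.

Yes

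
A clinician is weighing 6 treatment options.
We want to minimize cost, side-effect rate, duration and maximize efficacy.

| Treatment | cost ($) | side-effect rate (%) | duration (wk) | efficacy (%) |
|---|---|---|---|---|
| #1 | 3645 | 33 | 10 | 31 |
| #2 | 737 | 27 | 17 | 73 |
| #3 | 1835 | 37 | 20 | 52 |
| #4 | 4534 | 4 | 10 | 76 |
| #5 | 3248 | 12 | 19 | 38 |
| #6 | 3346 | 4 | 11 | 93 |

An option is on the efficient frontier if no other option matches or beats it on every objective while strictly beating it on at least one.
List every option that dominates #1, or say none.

none

#2: worse on duration (17 vs 10).
#3: worse on side-effect rate (37 vs 33).
#4: worse on cost (4534 vs 3645).
#5: worse on duration (19 vs 10).
#6: worse on duration (11 vs 10).
No option dominates #1.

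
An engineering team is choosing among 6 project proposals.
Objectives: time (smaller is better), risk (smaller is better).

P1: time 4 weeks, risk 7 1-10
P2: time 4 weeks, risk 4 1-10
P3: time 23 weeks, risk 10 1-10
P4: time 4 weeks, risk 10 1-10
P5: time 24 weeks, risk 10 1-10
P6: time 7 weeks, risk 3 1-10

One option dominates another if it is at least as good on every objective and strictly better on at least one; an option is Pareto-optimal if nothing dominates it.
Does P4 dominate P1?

P4 vs P1: P4 is worse on risk (10 vs 7), so it does not dominate P1.

No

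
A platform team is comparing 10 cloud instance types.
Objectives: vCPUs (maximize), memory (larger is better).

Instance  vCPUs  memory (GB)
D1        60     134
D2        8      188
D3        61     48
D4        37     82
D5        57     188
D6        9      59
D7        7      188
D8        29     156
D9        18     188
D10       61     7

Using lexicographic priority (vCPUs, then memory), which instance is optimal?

D3

First maximize vCPUs: best is 61, kept {D3, D10}.
Then maximize memory: best is 48, kept {D3}.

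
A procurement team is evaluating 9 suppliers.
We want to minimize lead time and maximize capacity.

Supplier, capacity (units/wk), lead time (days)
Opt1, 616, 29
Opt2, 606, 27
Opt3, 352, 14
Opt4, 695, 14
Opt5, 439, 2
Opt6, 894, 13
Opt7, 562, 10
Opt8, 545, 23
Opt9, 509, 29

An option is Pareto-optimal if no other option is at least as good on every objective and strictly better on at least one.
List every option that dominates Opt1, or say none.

Opt4: capacity 695≥616, lead time 14≤29 — dominates Opt1.
Opt6: capacity 894≥616, lead time 13≤29 — dominates Opt1.
Others (Opt2, Opt3, Opt5, Opt7, Opt8, Opt9) are each worse than Opt1 on at least one objective.

Opt4, Opt6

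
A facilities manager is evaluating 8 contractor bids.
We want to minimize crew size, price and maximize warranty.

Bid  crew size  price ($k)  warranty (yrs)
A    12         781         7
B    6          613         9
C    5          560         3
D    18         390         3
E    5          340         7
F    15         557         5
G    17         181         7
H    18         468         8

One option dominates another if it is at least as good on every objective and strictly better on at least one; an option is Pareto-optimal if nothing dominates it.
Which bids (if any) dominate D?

E, G

E: crew size 5≤18, price 340≤390, warranty 7≥3 — dominates D.
G: crew size 17≤18, price 181≤390, warranty 7≥3 — dominates D.
Others (A, B, C, F, H) are each worse than D on at least one objective.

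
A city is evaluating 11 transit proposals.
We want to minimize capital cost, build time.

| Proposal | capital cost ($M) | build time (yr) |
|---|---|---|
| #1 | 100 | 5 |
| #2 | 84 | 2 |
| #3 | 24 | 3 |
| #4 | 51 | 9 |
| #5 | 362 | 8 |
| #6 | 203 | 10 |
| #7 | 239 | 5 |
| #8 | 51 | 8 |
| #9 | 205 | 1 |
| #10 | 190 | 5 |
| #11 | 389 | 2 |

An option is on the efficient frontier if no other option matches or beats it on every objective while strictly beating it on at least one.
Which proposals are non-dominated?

#2, #3, #9

#1: dominated by #2 (capital cost 84≤100, build time 2≤5).
#2: not dominated.
#3: not dominated (best capital cost).
#4: dominated by #3 (capital cost 24≤51, build time 3≤9).
#5: dominated by #1 (capital cost 100≤362, build time 5≤8).
#6: dominated by #1 (capital cost 100≤203, build time 5≤10).
#7: dominated by #1 (capital cost 100≤239, build time 5≤5).
#8: dominated by #3 (capital cost 24≤51, build time 3≤8).
#9: not dominated (best build time).
#10: dominated by #1 (capital cost 100≤190, build time 5≤5).
#11: dominated by #2 (capital cost 84≤389, build time 2≤2).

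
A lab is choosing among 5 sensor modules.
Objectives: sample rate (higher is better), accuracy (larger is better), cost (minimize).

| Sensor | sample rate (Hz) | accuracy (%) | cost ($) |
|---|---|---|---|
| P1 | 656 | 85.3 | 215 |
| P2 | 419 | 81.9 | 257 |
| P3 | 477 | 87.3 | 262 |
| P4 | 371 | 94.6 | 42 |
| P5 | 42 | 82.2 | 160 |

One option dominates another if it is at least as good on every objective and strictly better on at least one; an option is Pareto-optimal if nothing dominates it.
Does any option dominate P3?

P1: worse on accuracy (85.3 vs 87.3).
P2: worse on sample rate (419 vs 477).
P4: worse on sample rate (371 vs 477).
P5: worse on sample rate (42 vs 477).
No option is at least as good as P3 on every objective and strictly better on one.

No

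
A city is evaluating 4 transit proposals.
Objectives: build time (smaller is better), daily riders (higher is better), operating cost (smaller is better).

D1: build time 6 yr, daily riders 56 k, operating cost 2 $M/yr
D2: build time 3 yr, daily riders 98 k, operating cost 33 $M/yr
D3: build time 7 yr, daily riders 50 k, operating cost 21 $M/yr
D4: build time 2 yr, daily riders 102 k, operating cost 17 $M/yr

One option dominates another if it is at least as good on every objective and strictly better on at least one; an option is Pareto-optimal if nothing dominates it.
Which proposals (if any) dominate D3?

D1: build time 6≤7, daily riders 56≥50, operating cost 2≤21 — dominates D3.
D4: build time 2≤7, daily riders 102≥50, operating cost 17≤21 — dominates D3.
Others (D2) are each worse than D3 on at least one objective.

D1, D4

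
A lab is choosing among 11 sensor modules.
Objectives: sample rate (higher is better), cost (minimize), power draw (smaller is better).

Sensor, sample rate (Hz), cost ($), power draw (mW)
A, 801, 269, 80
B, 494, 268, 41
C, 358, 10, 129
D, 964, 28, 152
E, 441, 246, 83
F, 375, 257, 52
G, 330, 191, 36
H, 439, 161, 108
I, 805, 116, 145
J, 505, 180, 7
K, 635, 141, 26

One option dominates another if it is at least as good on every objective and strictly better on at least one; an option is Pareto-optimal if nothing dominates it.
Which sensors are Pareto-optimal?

A: not dominated.
B: dominated by J (sample rate 505≥494, cost 180≤268, power draw 7≤41).
C: not dominated (best cost).
D: not dominated (best sample rate).
E: dominated by J (sample rate 505≥441, cost 180≤246, power draw 7≤83).
F: dominated by J (sample rate 505≥375, cost 180≤257, power draw 7≤52).
G: dominated by J (sample rate 505≥330, cost 180≤191, power draw 7≤36).
H: dominated by K (sample rate 635≥439, cost 141≤161, power draw 26≤108).
I: not dominated.
J: not dominated (best power draw).
K: not dominated.

A, C, D, I, J, K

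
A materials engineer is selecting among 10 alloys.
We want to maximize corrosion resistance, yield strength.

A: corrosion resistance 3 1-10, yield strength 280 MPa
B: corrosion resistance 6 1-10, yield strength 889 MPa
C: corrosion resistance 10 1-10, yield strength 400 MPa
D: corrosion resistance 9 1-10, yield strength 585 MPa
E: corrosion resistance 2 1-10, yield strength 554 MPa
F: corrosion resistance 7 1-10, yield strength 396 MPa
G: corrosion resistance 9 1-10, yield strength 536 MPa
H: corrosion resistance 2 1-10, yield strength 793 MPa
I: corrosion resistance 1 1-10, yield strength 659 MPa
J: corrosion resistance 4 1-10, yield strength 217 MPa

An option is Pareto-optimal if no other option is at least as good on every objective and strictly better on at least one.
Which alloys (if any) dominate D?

none

A: worse on corrosion resistance (3 vs 9).
B: worse on corrosion resistance (6 vs 9).
C: worse on yield strength (400 vs 585).
E: worse on corrosion resistance (2 vs 9).
F: worse on corrosion resistance (7 vs 9).
G: worse on yield strength (536 vs 585).
H: worse on corrosion resistance (2 vs 9).
I: worse on corrosion resistance (1 vs 9).
J: worse on corrosion resistance (4 vs 9).
No option dominates D.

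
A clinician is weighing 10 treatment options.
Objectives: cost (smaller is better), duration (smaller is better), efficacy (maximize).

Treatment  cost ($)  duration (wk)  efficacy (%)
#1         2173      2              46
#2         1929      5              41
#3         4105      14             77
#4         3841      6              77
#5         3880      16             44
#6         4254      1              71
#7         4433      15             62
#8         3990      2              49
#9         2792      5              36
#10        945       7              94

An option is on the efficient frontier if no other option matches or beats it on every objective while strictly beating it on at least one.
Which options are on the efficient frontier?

#1: not dominated.
#2: not dominated.
#3: dominated by #4 (cost 3841≤4105, duration 6≤14, efficacy 77≥77).
#4: not dominated.
#5: dominated by #1 (cost 2173≤3880, duration 2≤16, efficacy 46≥44).
#6: not dominated (best duration).
#7: dominated by #3 (cost 4105≤4433, duration 14≤15, efficacy 77≥62).
#8: not dominated.
#9: dominated by #1 (cost 2173≤2792, duration 2≤5, efficacy 46≥36).
#10: not dominated (best cost).

#1, #2, #4, #6, #8, #10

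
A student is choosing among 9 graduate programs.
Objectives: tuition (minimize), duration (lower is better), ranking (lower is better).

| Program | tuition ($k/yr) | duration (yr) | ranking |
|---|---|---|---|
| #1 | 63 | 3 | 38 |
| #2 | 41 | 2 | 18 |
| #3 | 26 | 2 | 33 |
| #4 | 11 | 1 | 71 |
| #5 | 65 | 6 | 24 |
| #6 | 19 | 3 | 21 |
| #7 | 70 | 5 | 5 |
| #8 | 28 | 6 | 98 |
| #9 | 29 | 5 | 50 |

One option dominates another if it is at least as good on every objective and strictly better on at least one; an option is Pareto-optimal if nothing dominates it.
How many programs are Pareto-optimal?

#1: dominated by #2 (tuition 41≤63, duration 2≤3, ranking 18≤38).
#2: not dominated.
#3: not dominated.
#4: not dominated (best tuition).
#5: dominated by #2 (tuition 41≤65, duration 2≤6, ranking 18≤24).
#6: not dominated.
#7: not dominated (best ranking).
#8: dominated by #3 (tuition 26≤28, duration 2≤6, ranking 33≤98).
#9: dominated by #3 (tuition 26≤29, duration 2≤5, ranking 33≤50).
Pareto-optimal: #2, #3, #4, #6, #7 → 5.

5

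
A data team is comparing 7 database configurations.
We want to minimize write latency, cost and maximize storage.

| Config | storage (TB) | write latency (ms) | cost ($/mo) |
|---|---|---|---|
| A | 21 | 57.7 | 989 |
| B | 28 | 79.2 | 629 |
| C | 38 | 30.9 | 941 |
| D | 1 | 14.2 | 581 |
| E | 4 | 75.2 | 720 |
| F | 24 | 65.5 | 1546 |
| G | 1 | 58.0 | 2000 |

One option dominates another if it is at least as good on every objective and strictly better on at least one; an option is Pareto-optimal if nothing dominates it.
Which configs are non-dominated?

B, C, D, E

A: dominated by C (storage 38≥21, write latency 30.9≤57.7, cost 941≤989).
B: not dominated.
C: not dominated (best storage).
D: not dominated (best write latency).
E: not dominated.
F: dominated by C (storage 38≥24, write latency 30.9≤65.5, cost 941≤1546).
G: dominated by A (storage 21≥1, write latency 57.7≤58.0, cost 989≤2000).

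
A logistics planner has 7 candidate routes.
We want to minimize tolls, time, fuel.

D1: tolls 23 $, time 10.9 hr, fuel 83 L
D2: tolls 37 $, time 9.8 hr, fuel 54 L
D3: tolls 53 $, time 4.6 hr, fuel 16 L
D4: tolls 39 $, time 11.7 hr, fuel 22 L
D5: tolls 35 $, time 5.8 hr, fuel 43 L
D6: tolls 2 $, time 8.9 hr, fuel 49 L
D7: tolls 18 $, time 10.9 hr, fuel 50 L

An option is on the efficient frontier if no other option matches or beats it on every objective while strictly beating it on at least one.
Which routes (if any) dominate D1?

D6, D7

D6: tolls 2≤23, time 8.9≤10.9, fuel 49≤83 — dominates D1.
D7: tolls 18≤23, time 10.9≤10.9, fuel 50≤83 — dominates D1.
Others (D2, D3, D4, D5) are each worse than D1 on at least one objective.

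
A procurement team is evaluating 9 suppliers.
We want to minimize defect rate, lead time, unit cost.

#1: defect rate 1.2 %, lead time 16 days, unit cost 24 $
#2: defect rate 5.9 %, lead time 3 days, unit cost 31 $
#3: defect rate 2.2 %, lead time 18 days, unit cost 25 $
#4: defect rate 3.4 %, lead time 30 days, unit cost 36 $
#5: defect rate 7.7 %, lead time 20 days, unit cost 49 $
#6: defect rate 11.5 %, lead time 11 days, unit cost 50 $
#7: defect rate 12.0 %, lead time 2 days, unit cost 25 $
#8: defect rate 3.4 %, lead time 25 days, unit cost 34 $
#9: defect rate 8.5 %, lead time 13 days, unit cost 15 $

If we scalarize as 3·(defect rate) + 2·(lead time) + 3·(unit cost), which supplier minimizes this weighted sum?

#1: 3·1.2 + 2·16 + 3·24 = 107.6
#2: 3·5.9 + 2·3 + 3·31 = 116.7
#3: 3·2.2 + 2·18 + 3·25 = 117.6
#4: 3·3.4 + 2·30 + 3·36 = 178.2
#5: 3·7.7 + 2·20 + 3·49 = 210.1
#6: 3·11.5 + 2·11 + 3·50 = 206.5
#7: 3·12.0 + 2·2 + 3·25 = 115.0
#8: 3·3.4 + 2·25 + 3·34 = 162.2
#9: 3·8.5 + 2·13 + 3·15 = 96.5
Lowest: #9 at 96.5.

#9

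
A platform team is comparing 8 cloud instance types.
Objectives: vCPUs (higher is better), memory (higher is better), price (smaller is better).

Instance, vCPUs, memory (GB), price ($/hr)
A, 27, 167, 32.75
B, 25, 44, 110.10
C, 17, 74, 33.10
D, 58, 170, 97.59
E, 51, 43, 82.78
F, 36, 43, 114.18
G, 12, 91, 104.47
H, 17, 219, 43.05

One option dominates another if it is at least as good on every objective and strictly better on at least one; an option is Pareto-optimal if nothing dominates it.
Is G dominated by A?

A vs G: vCPUs 27≥12, memory 167≥91, price 32.75≤104.47 — A is at least as good on every objective with at least one strict improvement.

Yes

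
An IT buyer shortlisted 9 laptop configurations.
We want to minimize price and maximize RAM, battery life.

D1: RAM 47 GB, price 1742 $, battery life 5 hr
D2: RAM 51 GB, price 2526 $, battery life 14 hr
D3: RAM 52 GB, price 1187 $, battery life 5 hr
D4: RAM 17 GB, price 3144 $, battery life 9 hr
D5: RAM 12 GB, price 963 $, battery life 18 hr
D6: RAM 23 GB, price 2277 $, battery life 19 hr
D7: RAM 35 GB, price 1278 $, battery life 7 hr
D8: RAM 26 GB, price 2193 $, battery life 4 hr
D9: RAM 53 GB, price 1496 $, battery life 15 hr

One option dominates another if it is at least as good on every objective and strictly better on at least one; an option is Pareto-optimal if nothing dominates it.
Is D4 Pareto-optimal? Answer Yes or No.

No

D2 vs D4: RAM 51≥17, price 2526≤3144, battery life 14≥9 — D2 is at least as good on every objective and strictly better on at least one, so D2 dominates D4.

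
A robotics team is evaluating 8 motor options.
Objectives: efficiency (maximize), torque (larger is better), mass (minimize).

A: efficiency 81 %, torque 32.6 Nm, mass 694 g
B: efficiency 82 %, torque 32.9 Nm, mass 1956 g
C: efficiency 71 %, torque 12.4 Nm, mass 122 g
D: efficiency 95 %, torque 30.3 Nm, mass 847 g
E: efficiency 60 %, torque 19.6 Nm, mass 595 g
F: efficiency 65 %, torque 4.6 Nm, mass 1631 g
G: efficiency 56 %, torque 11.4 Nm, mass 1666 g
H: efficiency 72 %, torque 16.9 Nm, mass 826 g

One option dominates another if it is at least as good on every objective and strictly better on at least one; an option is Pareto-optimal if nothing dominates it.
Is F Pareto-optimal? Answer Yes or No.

A vs F: efficiency 81≥65, torque 32.6≥4.6, mass 694≤1631 — A is at least as good on every objective and strictly better on at least one, so A dominates F.

No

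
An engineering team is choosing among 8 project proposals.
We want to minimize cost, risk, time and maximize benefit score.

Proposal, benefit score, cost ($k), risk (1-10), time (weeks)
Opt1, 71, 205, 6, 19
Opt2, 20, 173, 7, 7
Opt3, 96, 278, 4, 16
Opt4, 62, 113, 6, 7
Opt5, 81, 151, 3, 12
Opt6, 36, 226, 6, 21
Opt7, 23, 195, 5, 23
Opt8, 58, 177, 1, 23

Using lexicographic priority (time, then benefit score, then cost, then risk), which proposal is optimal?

Opt4

First minimize time: best is 7, kept {Opt2, Opt4}.
Then maximize benefit score: best is 62, kept {Opt4}.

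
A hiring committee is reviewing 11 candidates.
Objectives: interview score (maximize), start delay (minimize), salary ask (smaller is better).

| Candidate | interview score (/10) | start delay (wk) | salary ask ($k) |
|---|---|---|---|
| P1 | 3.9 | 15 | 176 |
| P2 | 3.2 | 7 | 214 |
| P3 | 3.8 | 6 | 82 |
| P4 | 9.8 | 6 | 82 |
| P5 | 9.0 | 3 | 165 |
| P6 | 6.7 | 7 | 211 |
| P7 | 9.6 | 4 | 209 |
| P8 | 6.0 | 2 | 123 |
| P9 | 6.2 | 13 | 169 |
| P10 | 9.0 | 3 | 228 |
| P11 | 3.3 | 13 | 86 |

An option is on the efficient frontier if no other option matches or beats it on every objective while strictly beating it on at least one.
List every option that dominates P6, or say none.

P4: interview score 9.8≥6.7, start delay 6≤7, salary ask 82≤211 — dominates P6.
P5: interview score 9.0≥6.7, start delay 3≤7, salary ask 165≤211 — dominates P6.
P7: interview score 9.6≥6.7, start delay 4≤7, salary ask 209≤211 — dominates P6.
Others (P1, P2, P3, P8, P9, P10, P11) are each worse than P6 on at least one objective.

P4, P5, P7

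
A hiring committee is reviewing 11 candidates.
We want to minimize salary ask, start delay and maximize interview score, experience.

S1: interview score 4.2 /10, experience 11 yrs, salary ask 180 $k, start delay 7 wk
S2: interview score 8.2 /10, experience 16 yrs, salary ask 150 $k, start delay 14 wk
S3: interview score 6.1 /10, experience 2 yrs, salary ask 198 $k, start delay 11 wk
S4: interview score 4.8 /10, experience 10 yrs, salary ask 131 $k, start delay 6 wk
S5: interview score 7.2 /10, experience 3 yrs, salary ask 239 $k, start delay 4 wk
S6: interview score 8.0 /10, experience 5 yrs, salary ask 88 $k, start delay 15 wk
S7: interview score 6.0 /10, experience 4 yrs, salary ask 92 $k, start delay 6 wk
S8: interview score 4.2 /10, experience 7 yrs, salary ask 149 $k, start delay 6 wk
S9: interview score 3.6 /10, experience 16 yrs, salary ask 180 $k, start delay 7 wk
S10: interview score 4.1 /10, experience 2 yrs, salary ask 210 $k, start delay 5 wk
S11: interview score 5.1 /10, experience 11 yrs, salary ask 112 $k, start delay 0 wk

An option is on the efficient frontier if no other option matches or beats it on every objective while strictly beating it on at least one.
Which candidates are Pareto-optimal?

S2, S3, S5, S6, S7, S9, S11

S1: dominated by S11 (interview score 5.1≥4.2, experience 11≥11, salary ask 112≤180, start delay 0≤7).
S2: not dominated (best interview score).
S3: not dominated.
S4: dominated by S11 (interview score 5.1≥4.8, experience 11≥10, salary ask 112≤131, start delay 0≤6).
S5: not dominated.
S6: not dominated (best salary ask).
S7: not dominated.
S8: dominated by S4 (interview score 4.8≥4.2, experience 10≥7, salary ask 131≤149, start delay 6≤6).
S9: not dominated.
S10: dominated by S11 (interview score 5.1≥4.1, experience 11≥2, salary ask 112≤210, start delay 0≤5).
S11: not dominated (best start delay).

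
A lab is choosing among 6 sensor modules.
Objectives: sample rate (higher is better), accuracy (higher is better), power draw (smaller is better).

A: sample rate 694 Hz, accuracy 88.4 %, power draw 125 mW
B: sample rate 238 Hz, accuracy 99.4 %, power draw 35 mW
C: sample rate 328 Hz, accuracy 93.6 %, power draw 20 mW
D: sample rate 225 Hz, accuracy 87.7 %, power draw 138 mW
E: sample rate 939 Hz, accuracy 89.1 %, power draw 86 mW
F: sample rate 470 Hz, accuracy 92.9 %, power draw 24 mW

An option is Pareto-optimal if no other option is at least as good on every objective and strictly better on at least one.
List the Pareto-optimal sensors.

A: dominated by E (sample rate 939≥694, accuracy 89.1≥88.4, power draw 86≤125).
B: not dominated (best accuracy).
C: not dominated (best power draw).
D: dominated by A (sample rate 694≥225, accuracy 88.4≥87.7, power draw 125≤138).
E: not dominated (best sample rate).
F: not dominated.

B, C, E, F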